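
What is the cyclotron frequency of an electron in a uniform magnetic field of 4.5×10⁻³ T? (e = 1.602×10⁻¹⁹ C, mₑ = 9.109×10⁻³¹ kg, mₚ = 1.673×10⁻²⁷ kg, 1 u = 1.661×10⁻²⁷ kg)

f ≈ 1.3×10⁸ Hz

f = |q|B/(2πm).
f = (1.602×10⁻¹⁹)(4.5×10⁻³)/(2π·9.109×10⁻³¹) ≈ 1.3×10⁸ Hz.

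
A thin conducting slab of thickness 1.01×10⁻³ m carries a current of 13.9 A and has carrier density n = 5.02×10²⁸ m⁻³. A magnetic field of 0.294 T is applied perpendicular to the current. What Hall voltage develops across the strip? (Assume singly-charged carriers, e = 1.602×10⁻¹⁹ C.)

V_H = IB/(n e t).
V_H = (13.9)(0.294)/((5.02×10²⁸)(1.602×10⁻¹⁹)(1.01×10⁻³)) ≈ 5.03×10⁻⁷ V.

V_H ≈ 5.03×10⁻⁷ V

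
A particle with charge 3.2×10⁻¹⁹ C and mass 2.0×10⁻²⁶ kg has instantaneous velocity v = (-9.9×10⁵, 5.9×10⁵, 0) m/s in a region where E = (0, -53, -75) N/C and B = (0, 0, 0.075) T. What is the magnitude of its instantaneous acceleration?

v×B = (4.42×10⁴, 7.42×10⁴, 0) N/C.
E + v×B = (4.42×10⁴, 7.42×10⁴, -75.0) N/C.
F = q(E + v×B) = (3.2×10⁻¹⁹ C)·(4.42×10⁴, 7.42×10⁴, -75.0) = (1.42×10⁻¹⁴, 2.37×10⁻¹⁴, -2.40×10⁻¹⁷) N.
|a| = |F|/m = 2.764×10⁻¹⁴/2.0×10⁻²⁶ ≈ 1.38×10¹² m/s².

|a| ≈ 1.38×10¹² m/s²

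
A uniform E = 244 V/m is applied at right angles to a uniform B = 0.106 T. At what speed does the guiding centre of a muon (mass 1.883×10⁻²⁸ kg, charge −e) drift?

The steady drift has the magnetic force balancing the electric force, so v_d = E/B.
v_d = 244/0.106 = 2300 m/s.

v_d ≈ 2300 m/s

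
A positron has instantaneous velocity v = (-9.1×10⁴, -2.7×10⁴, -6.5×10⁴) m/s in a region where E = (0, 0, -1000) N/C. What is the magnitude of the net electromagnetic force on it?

Only an electric field acts, so F = qE = (1.602×10⁻¹⁹ C)·(0, 0, -1000) = (0, 0, -1.60×10⁻¹⁶) N.
|F| = 1.60×10⁻¹⁶ N.

|F| ≈ 1.60×10⁻¹⁶ N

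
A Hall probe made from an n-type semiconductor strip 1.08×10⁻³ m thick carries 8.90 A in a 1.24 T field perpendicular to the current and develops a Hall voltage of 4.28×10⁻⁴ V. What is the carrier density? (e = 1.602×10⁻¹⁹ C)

n ≈ 1.49×10²⁶ m⁻³

From V_H = IB/(n e t), n = IB/(V_H e t).
n = (8.90)(1.24)/((4.28×10⁻⁴)(1.602×10⁻¹⁹)(1.08×10⁻³)) ≈ 1.49×10²⁶ m⁻³.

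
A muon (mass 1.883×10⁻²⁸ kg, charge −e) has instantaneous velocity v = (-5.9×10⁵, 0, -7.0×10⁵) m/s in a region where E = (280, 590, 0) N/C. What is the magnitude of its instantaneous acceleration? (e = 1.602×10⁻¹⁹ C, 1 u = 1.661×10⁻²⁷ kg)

|a| ≈ 5.56×10¹¹ m/s²

Only an electric field acts, so F = qE = (−1.602×10⁻¹⁹ C)·(280, 590, 0) = (-4.49×10⁻¹⁷, -9.45×10⁻¹⁷, 0) N.
|a| = |F|/m = 1.046×10⁻¹⁶/1.883×10⁻²⁸ ≈ 5.56×10¹¹ m/s².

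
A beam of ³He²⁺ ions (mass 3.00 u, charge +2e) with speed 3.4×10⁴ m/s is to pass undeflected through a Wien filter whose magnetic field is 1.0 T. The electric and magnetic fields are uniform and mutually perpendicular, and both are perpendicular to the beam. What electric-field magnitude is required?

E = 3.4×10⁴ V/m

For straight-line motion qE = qvB, so E = vB.
E = 3.4×10⁴ × 1.0 = 3.4×10⁴ V/m.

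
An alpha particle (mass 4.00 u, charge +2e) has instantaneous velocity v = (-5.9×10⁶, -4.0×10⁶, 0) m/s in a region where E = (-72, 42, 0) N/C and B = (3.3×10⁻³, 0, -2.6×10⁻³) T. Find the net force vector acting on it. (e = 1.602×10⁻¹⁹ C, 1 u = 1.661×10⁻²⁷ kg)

F ≈ (3.31×10⁻¹⁵, -4.90×10⁻¹⁵, 4.23×10⁻¹⁵) N

v×B = (1.04×10⁴, -1.53×10⁴, 1.32×10⁴) N/C.
E + v×B = (1.03×10⁴, -1.53×10⁴, 1.32×10⁴) N/C.
F = q(E + v×B) = (3.204×10⁻¹⁹ C)·(1.03×10⁴, -1.53×10⁴, 1.32×10⁴) = (3.31×10⁻¹⁵, -4.90×10⁻¹⁵, 4.23×10⁻¹⁵) N.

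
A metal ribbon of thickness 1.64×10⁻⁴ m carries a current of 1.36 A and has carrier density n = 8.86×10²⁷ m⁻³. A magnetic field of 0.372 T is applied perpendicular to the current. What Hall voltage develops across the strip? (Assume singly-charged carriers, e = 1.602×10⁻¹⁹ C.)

V_H ≈ 2.17×10⁻⁶ V

V_H = IB/(n e t).
V_H = (1.36)(0.372)/((8.86×10²⁷)(1.602×10⁻¹⁹)(1.64×10⁻⁴)) ≈ 2.17×10⁻⁶ V.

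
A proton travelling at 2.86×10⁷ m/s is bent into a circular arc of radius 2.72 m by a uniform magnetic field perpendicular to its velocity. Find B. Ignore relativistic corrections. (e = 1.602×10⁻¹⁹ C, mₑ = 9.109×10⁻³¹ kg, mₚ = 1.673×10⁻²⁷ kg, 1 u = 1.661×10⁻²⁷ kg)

B ≈ 0.110 T

From |q|vB = mv²/r, B = mv/(|q|r).
B = (1.673×10⁻²⁷)(2.86×10⁷)/((1.602×10⁻¹⁹)(2.72)) ≈ 0.110 T.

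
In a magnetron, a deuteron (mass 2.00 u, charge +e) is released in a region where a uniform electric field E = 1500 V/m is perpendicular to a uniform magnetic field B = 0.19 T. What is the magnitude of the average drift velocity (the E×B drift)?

v_d ≈ 7900 m/s

In crossed fields the guiding centre drifts at v_d = |E×B|/B² = E/B, independent of charge and mass.
v_d = 1500/0.19 = 7900 m/s.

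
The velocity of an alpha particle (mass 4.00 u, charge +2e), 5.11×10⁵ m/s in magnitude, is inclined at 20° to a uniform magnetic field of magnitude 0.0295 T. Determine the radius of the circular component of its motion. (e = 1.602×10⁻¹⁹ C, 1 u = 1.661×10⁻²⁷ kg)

r ≈ 0.123 m

v⊥ = v sinθ = 5.11×10⁵·sin20° ≈ 1.748×10⁵ m/s.
r = m v⊥/(|q|B) = (6.644×10⁻²⁷)(1.748×10⁵)/((3.204×10⁻¹⁹)(0.0295)) ≈ 0.123 m.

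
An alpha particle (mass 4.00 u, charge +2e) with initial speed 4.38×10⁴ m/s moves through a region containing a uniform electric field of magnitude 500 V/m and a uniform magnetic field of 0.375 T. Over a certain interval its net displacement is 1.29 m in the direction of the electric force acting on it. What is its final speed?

v_f ≈ 2.53×10⁵ m/s

B does no work; ΔKE = |q|E d.
½mv_f² = ½mv₀² + |q|Ed = ½(6.644×10⁻²⁷)(4.38×10⁴)² + (3.204×10⁻¹⁹)(500)(1.29) ≈ 6.373×10⁻¹⁸ J + 2.067×10⁻¹⁶ J ≈ 2.130×10⁻¹⁶ J.
v_f = √(2·2.130×10⁻¹⁶/6.644×10⁻²⁷) ≈ 2.53×10⁵ m/s.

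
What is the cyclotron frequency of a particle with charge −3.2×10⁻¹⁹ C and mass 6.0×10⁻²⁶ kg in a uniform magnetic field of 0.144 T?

f = |q|B/(2πm).
f = (3.2×10⁻¹⁹)(0.144)/(2π·6.0×10⁻²⁶) ≈ 1.22×10⁵ Hz.

f ≈ 1.22×10⁵ Hz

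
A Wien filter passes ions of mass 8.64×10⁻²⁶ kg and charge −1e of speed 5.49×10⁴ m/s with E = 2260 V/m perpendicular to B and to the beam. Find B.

B = 0.0412 T

Balance of forces in the selector: qE = qvB ⇒ B = E/v.
B = 2260/5.49×10⁴ = 0.0412 T.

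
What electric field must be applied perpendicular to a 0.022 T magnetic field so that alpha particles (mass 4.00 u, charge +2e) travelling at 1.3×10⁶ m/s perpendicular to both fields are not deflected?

For straight-line motion qE = qvB, so E = vB.
E = 1.3×10⁶ × 0.022 = 2.9×10⁴ V/m.

E = 2.9×10⁴ V/m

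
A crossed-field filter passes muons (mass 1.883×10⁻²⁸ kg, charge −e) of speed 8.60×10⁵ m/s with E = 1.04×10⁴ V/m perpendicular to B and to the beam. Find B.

Balance of forces in the selector: qE = qvB ⇒ B = E/v.
B = 1.04×10⁴/8.60×10⁵ = 0.0121 T.

B = 0.0121 T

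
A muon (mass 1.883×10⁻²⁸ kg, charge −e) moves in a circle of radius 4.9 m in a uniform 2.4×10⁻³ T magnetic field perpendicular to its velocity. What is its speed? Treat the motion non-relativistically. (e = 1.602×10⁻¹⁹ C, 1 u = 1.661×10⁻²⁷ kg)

From |q|vB = mv²/r, v = |q|Br/m.
v = (1.602×10⁻¹⁹)(2.4×10⁻³)(4.9)/1.883×10⁻²⁸ ≈ 1.0×10⁷ m/s.

v ≈ 1.0×10⁷ m/s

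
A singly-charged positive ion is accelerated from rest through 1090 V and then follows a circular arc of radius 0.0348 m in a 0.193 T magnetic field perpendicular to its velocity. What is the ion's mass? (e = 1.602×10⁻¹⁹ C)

m ≈ 3.31×10⁻²⁷ kg

Combine |q|V = ½mv² and r = mv/(|q|B): eliminate v to get m = qB²r²/(2V).
m = (1.602×10⁻¹⁹)(0.193)²(0.0348)²/(2·1090) ≈ 3.31×10⁻²⁷ kg.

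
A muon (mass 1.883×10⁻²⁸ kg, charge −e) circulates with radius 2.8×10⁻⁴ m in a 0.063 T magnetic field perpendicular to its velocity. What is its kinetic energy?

v = |q|Br/m, then KE = ½mv² = (qBr)²/(2m).
v = (1.602×10⁻¹⁹)(0.063)(2.8×10⁻⁴)/1.883×10⁻²⁸ ≈ 1.501×10⁴ m/s.
KE = ½(1.883×10⁻²⁸)(1.501×10⁴)² ≈ 2.1×10⁻²⁰ J.

KE ≈ 2.1×10⁻²⁰ J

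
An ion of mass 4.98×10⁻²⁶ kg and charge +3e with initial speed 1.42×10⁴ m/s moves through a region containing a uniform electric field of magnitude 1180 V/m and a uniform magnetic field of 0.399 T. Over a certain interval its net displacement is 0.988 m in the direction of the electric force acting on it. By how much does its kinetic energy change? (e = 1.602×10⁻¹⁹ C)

ΔKE ≈ 5.60×10⁻¹⁶ J

The magnetic force is always ⟂ v and does no work; only the electric force changes KE.
ΔKE = F_E · d = |q|E d = (4.806×10⁻¹⁹)(1180)(0.988) ≈ 5.60×10⁻¹⁶ J.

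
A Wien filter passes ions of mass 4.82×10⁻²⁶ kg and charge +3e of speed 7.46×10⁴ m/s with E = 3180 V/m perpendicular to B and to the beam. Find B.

B = 0.0426 T

Balance of forces in the selector: qE = qvB ⇒ B = E/v.
B = 3180/7.46×10⁴ = 0.0426 T.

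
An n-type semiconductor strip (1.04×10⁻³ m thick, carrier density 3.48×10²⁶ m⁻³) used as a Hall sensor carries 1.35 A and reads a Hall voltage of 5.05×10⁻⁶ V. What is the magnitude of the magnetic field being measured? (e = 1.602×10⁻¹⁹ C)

From V_H = IB/(n e t), B = V_H n e t / I.
B = (5.05×10⁻⁶)(3.48×10²⁶)(1.602×10⁻¹⁹)(1.04×10⁻³)/1.35 ≈ 0.217 T.

B ≈ 0.217 T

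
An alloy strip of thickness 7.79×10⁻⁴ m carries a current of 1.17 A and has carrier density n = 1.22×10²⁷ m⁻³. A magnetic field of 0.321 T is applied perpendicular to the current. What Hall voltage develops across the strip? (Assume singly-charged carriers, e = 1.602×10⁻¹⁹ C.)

V_H ≈ 2.47×10⁻⁶ V

V_H = IB/(n e t).
V_H = (1.17)(0.321)/((1.22×10²⁷)(1.602×10⁻¹⁹)(7.79×10⁻⁴)) ≈ 2.47×10⁻⁶ V.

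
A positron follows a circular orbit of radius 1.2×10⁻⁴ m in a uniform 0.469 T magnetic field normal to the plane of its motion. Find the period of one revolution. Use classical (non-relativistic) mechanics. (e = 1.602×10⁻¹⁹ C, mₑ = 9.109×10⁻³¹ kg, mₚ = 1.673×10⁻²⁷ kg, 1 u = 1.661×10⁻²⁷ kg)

The cyclotron period depends only on m, q, B: T = 2πm/(|q|B).
T = 2π(9.109×10⁻³¹)/((1.602×10⁻¹⁹)(0.469)) ≈ 7.62×10⁻¹¹ s.

T ≈ 7.62×10⁻¹¹ s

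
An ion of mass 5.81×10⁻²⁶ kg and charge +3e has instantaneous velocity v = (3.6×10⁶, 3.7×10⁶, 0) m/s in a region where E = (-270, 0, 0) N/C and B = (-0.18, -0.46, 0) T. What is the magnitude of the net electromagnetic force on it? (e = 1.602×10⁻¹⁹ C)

|F| ≈ 4.76×10⁻¹³ N

v×B = (0, 0, -9.90×10⁵) N/C.
E + v×B = (-270, 0, -9.90×10⁵) N/C.
F = q(E + v×B) = (4.806×10⁻¹⁹ C)·(-270, 0, -9.90×10⁵) = (-1.30×10⁻¹⁶, 0, -4.76×10⁻¹³) N.
|F| = 4.76×10⁻¹³ N.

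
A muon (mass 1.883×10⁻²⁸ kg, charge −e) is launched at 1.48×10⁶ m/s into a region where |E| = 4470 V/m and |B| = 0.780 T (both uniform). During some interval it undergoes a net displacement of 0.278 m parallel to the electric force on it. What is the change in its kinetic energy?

The magnetic force is always ⟂ v and does no work; only the electric force changes KE.
ΔKE = F_E · d = |q|E d = (1.602×10⁻¹⁹)(4470)(0.278) ≈ 1.99×10⁻¹⁶ J.

ΔKE ≈ 1.99×10⁻¹⁶ J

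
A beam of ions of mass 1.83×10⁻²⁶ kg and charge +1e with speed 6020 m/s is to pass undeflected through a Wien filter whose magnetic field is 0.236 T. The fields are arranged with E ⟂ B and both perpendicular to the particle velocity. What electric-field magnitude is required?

For straight-line motion qE = qvB, so E = vB.
E = 6020 × 0.236 = 1420 V/m.

E = 1420 V/m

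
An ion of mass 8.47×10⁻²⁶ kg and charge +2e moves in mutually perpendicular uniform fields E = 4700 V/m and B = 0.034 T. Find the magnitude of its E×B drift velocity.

v_d ≈ 1.4×10⁵ m/s

The steady drift has the magnetic force balancing the electric force, so v_d = E/B.
v_d = 4700/0.034 = 1.4×10⁵ m/s.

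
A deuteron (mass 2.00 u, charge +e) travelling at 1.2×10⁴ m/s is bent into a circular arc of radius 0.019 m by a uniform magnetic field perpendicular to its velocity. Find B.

B ≈ 0.013 T

From |q|vB = mv²/r, B = mv/(|q|r).
B = (3.322×10⁻²⁷)(1.2×10⁴)/((1.602×10⁻¹⁹)(0.019)) ≈ 0.013 T.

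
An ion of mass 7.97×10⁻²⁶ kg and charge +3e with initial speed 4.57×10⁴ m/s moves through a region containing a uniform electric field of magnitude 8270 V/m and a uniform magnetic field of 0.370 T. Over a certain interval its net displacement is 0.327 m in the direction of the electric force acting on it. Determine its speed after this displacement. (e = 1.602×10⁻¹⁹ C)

B does no work; ΔKE = |q|E d.
½mv_f² = ½mv₀² + |q|Ed = ½(7.97×10⁻²⁶)(4.57×10⁴)² + (4.806×10⁻¹⁹)(8270)(0.327) ≈ 8.323×10⁻¹⁷ J + 1.300×10⁻¹⁵ J ≈ 1.383×10⁻¹⁵ J.
v_f = √(2·1.383×10⁻¹⁵/7.97×10⁻²⁶) ≈ 1.86×10⁵ m/s.

v_f ≈ 1.86×10⁵ m/s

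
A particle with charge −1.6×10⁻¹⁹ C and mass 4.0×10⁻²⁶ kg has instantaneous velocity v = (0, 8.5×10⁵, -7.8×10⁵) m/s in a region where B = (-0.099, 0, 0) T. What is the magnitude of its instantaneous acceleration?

|a| ≈ 4.57×10¹¹ m/s²

v×B = (0, 7.72×10⁴, 8.42×10⁴) N/C.
F = q v×B = (−1.6×10⁻¹⁹ C)·(0, 7.72×10⁴, 8.42×10⁴) = (0, -1.24×10⁻¹⁴, -1.35×10⁻¹⁴) N.
|a| = |F|/m = 1.827×10⁻¹⁴/4.0×10⁻²⁶ ≈ 4.57×10¹¹ m/s².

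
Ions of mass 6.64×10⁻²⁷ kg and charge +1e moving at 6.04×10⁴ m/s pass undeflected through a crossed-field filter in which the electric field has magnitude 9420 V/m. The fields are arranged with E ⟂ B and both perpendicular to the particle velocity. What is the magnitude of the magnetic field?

B = 0.156 T

Balance of forces in the selector: qE = qvB ⇒ B = E/v.
B = 9420/6.04×10⁴ = 0.156 T.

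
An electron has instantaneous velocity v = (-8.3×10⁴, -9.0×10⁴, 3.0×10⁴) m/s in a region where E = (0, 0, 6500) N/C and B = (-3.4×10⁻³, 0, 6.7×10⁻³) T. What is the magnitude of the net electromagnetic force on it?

v×B = (-603, 454, -306) N/C.
E + v×B = (-603, 454, 6190) N/C.
F = q(E + v×B) = (−1.602×10⁻¹⁹ C)·(-603, 454, 6190) = (9.66×10⁻¹⁷, -7.27×10⁻¹⁷, -9.92×10⁻¹⁶) N.
|F| = 1.00×10⁻¹⁵ N.

|F| ≈ 1.00×10⁻¹⁵ N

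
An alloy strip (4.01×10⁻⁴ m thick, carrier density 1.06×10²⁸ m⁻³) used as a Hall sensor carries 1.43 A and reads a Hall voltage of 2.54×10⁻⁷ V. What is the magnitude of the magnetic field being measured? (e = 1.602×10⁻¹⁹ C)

From V_H = IB/(n e t), B = V_H n e t / I.
B = (2.54×10⁻⁷)(1.06×10²⁸)(1.602×10⁻¹⁹)(4.01×10⁻⁴)/1.43 ≈ 0.121 T.

B ≈ 0.121 T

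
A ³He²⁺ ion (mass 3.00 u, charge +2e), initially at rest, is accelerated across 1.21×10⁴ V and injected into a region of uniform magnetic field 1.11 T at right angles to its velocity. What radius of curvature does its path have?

Acceleration: |q|V = ½mv² ⇒ v = √(2|q|V/m) = √(2·3.204×10⁻¹⁹·1.21×10⁴/4.983×10⁻²⁷) ≈ 1.247×10⁶ m/s.
In the field: r = mv/(|q|B) = (4.983×10⁻²⁷)(1.247×10⁶)/((3.204×10⁻¹⁹)(1.11)) ≈ 0.0175 m.

r ≈ 0.0175 m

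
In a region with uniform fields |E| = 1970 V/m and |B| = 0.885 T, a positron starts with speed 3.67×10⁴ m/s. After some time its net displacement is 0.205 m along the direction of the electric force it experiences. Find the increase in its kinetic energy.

ΔKE ≈ 6.47×10⁻¹⁷ J

The magnetic force is always ⟂ v and does no work; only the electric force changes KE.
ΔKE = F_E · d = |q|E d = (1.602×10⁻¹⁹)(1970)(0.205) ≈ 6.47×10⁻¹⁷ J.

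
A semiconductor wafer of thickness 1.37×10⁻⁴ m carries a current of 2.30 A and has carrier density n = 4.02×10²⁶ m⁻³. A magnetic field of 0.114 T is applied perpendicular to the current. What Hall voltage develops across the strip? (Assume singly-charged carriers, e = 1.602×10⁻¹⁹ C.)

V_H ≈ 2.97×10⁻⁵ V

V_H = IB/(n e t).
V_H = (2.30)(0.114)/((4.02×10²⁶)(1.602×10⁻¹⁹)(1.37×10⁻⁴)) ≈ 2.97×10⁻⁵ V.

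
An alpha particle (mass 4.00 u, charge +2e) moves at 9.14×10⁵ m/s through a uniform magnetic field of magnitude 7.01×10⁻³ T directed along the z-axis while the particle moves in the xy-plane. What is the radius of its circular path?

r ≈ 2.70 m

The magnetic force provides the centripetal force: |q|vB = mv²/r.
r = mv/(|q|B) = (6.644×10⁻²⁷)(9.14×10⁵)/((3.204×10⁻¹⁹)(7.01×10⁻³)) ≈ 2.70 m.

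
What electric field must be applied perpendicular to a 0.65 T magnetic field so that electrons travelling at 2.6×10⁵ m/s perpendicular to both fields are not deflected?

For straight-line motion qE = qvB, so E = vB.
E = 2.6×10⁵ × 0.65 = 1.7×10⁵ V/m.

E = 1.7×10⁵ V/m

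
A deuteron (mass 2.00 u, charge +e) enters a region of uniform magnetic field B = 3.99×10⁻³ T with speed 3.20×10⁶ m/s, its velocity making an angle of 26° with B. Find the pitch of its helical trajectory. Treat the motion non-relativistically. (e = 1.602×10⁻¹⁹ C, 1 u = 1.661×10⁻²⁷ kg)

v∥ = v cosθ = 3.20×10⁶·cos26° ≈ 2.876×10⁶ m/s.
T = 2πm/(|q|B) = 2π(3.322×10⁻²⁷)/((1.602×10⁻¹⁹)(3.99×10⁻³)) ≈ 3.265×10⁻⁵ s.
pitch = v∥ T = (2.876×10⁶)(3.265×10⁻⁵) ≈ 93.9 m.

p ≈ 93.9 m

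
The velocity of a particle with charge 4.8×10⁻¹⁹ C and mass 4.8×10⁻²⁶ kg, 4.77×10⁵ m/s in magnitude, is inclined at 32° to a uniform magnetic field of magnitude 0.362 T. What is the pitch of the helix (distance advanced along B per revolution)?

p ≈ 0.702 m

v∥ = v cosθ = 4.77×10⁵·cos32° ≈ 4.045×10⁵ m/s.
T = 2πm/(|q|B) = 2π(4.8×10⁻²⁶)/((4.8×10⁻¹⁹)(0.362)) ≈ 1.736×10⁻⁶ s.
pitch = v∥ T = (4.045×10⁵)(1.736×10⁻⁶) ≈ 0.702 m.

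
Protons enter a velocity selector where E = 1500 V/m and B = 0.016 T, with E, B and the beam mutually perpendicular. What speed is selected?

v = 9.4×10⁴ m/s

Zero net Lorentz force requires |qE| = |q v×B|, i.e. E = vB.
v = E/B = 1500/0.016 = 9.4×10⁴ m/s.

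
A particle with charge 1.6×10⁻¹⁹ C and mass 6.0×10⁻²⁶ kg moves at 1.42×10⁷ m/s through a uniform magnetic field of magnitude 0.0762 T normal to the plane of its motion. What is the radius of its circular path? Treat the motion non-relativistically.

r ≈ 69.9 m

The magnetic force provides the centripetal force: |q|vB = mv²/r.
r = mv/(|q|B) = (6.0×10⁻²⁶)(1.42×10⁷)/((1.6×10⁻¹⁹)(0.0762)) ≈ 69.9 m.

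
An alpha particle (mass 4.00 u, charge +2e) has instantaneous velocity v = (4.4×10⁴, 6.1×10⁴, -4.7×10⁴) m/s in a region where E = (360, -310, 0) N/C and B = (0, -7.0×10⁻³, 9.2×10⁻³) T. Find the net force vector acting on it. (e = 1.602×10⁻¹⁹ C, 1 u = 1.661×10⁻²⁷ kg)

F ≈ (1.90×10⁻¹⁶, -2.29×10⁻¹⁶, -9.87×10⁻¹⁷) N

v×B = (232, -405, -308) N/C.
E + v×B = (592, -715, -308) N/C.
F = q(E + v×B) = (3.204×10⁻¹⁹ C)·(592, -715, -308) = (1.90×10⁻¹⁶, -2.29×10⁻¹⁶, -9.87×10⁻¹⁷) N.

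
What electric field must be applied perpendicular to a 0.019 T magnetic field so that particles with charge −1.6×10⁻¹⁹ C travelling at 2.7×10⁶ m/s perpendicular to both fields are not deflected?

For straight-line motion qE = qvB, so E = vB.
E = 2.7×10⁶ × 0.019 = 5.1×10⁴ V/m.

E = 5.1×10⁴ V/m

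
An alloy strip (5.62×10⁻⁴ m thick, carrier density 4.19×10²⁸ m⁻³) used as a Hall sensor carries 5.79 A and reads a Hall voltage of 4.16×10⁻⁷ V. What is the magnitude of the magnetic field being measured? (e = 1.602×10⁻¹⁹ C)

From V_H = IB/(n e t), B = V_H n e t / I.
B = (4.16×10⁻⁷)(4.19×10²⁸)(1.602×10⁻¹⁹)(5.62×10⁻⁴)/5.79 ≈ 0.271 T.

B ≈ 0.271 T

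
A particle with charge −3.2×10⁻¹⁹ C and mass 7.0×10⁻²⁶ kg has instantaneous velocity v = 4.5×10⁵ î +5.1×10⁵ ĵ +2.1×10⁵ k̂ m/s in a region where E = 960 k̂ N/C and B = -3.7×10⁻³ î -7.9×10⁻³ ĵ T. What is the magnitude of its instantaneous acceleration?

|a| ≈ 8.98×10⁹ m/s²

v×B = (1660, -777, -1670) N/C.
E + v×B = (1660, -777, -708) N/C.
F = q(E + v×B) = (−3.2×10⁻¹⁹ C)·(1660, -777, -708) = (-5.31×10⁻¹⁶, 2.49×10⁻¹⁶, 2.27×10⁻¹⁶) N.
|a| = |F|/m = 6.285×10⁻¹⁶/7.0×10⁻²⁶ ≈ 8.98×10⁹ m/s².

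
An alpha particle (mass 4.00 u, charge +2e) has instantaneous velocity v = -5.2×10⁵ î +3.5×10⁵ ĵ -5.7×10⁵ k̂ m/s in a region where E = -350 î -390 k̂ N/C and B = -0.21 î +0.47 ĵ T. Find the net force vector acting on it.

F ≈ (8.57×10⁻¹⁴, 3.84×10⁻¹⁴, -5.49×10⁻¹⁴) N

v×B = (2.68×10⁵, 1.20×10⁵, -1.71×10⁵) N/C.
E + v×B = (2.68×10⁵, 1.20×10⁵, -1.71×10⁵) N/C.
F = q(E + v×B) = (3.204×10⁻¹⁹ C)·(2.68×10⁵, 1.20×10⁵, -1.71×10⁵) = (8.57×10⁻¹⁴, 3.84×10⁻¹⁴, -5.49×10⁻¹⁴) N.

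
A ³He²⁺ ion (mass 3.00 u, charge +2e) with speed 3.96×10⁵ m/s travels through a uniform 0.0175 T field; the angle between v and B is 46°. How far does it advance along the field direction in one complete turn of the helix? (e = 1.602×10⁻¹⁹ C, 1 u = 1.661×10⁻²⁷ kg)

v∥ = v cosθ = 3.96×10⁵·cos46° ≈ 2.751×10⁵ m/s.
T = 2πm/(|q|B) = 2π(4.983×10⁻²⁷)/((3.204×10⁻¹⁹)(0.0175)) ≈ 5.584×10⁻⁶ s.
pitch = v∥ T = (2.751×10⁵)(5.584×10⁻⁶) ≈ 1.54 m.

p ≈ 1.54 m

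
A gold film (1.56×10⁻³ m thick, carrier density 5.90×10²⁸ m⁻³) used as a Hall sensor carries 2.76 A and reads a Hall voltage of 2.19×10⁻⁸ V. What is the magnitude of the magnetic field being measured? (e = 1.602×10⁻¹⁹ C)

B ≈ 0.117 T

From V_H = IB/(n e t), B = V_H n e t / I.
B = (2.19×10⁻⁸)(5.90×10²⁸)(1.602×10⁻¹⁹)(1.56×10⁻³)/2.76 ≈ 0.117 T.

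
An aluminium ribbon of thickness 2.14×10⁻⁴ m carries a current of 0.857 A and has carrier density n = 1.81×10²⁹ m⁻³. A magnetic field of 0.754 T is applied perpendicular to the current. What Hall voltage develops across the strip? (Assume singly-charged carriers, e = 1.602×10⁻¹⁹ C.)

V_H = IB/(n e t).
V_H = (0.857)(0.754)/((1.81×10²⁹)(1.602×10⁻¹⁹)(2.14×10⁻⁴)) ≈ 1.04×10⁻⁷ V.

V_H ≈ 1.04×10⁻⁷ V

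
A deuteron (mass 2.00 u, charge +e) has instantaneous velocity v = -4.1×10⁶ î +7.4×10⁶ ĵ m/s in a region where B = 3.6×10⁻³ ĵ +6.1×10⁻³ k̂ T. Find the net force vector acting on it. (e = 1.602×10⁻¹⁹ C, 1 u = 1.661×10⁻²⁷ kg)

v×B = (4.51×10⁴, 2.50×10⁴, -1.48×10⁴) N/C.
F = q v×B = (1.602×10⁻¹⁹ C)·(4.51×10⁴, 2.50×10⁴, -1.48×10⁴) = (7.23×10⁻¹⁵, 4.01×10⁻¹⁵, -2.36×10⁻¹⁵) N.

F ≈ (7.23×10⁻¹⁵, 4.01×10⁻¹⁵, -2.36×10⁻¹⁵) N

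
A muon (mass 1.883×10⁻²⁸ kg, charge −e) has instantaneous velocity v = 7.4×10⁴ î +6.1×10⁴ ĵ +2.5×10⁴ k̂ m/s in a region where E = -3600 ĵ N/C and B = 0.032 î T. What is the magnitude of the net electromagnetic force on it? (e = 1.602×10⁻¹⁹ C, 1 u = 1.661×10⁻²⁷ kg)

v×B = (0, 800, -1950) N/C.
E + v×B = (0, -2800, -1950) N/C.
F = q(E + v×B) = (−1.602×10⁻¹⁹ C)·(0, -2800, -1950) = (0, 4.49×10⁻¹⁶, 3.13×10⁻¹⁶) N.
|F| = 5.47×10⁻¹⁶ N.

|F| ≈ 5.47×10⁻¹⁶ N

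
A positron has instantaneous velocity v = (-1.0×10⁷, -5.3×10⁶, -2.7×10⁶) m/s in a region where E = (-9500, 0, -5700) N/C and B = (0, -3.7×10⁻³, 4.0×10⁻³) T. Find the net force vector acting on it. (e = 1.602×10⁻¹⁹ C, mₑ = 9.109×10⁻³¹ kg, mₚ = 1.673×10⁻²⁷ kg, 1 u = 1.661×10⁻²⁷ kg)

v×B = (-3.12×10⁴, 4.00×10⁴, 3.70×10⁴) N/C.
E + v×B = (-4.07×10⁴, 4.00×10⁴, 3.13×10⁴) N/C.
F = q(E + v×B) = (1.602×10⁻¹⁹ C)·(-4.07×10⁴, 4.00×10⁴, 3.13×10⁴) = (-6.52×10⁻¹⁵, 6.41×10⁻¹⁵, 5.01×10⁻¹⁵) N.

F ≈ (-6.52×10⁻¹⁵, 6.41×10⁻¹⁵, 5.01×10⁻¹⁵) N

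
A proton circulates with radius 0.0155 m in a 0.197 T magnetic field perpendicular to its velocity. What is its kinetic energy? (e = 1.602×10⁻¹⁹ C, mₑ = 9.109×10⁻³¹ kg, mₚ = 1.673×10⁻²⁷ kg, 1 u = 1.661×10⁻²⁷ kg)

v = |q|Br/m, then KE = ½mv² = (qBr)²/(2m).
v = (1.602×10⁻¹⁹)(0.197)(0.0155)/1.673×10⁻²⁷ ≈ 2.924×10⁵ m/s.
KE = ½(1.673×10⁻²⁷)(2.924×10⁵)² ≈ 7.15×10⁻¹⁷ J = 446 eV.

KE ≈ 446 eV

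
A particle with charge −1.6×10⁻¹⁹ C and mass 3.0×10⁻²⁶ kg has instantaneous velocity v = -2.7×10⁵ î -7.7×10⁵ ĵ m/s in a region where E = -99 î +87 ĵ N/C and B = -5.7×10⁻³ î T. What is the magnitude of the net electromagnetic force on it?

|F| ≈ 7.03×10⁻¹⁶ N

v×B = (0, 0, -4390) N/C.
E + v×B = (-99.0, 87.0, -4390) N/C.
F = q(E + v×B) = (−1.6×10⁻¹⁹ C)·(-99.0, 87.0, -4390) = (1.58×10⁻¹⁷, -1.39×10⁻¹⁷, 7.02×10⁻¹⁶) N.
|F| = 7.03×10⁻¹⁶ N.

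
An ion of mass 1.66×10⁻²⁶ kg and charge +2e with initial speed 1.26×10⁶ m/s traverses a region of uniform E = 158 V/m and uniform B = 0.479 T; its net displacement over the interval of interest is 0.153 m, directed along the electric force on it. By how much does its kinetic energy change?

The magnetic force is always ⟂ v and does no work; only the electric force changes KE.
ΔKE = F_E · d = |q|E d = (3.204×10⁻¹⁹)(158)(0.153) ≈ 7.75×10⁻¹⁸ J.

ΔKE ≈ 7.75×10⁻¹⁸ J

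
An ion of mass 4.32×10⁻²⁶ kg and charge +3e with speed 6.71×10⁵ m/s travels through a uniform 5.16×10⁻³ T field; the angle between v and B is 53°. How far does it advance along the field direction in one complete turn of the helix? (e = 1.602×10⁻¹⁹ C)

p ≈ 44.2 m

v∥ = v cosθ = 6.71×10⁵·cos53° ≈ 4.038×10⁵ m/s.
T = 2πm/(|q|B) = 2π(4.32×10⁻²⁶)/((4.806×10⁻¹⁹)(5.16×10⁻³)) ≈ 1.095×10⁻⁴ s.
pitch = v∥ T = (4.038×10⁵)(1.095×10⁻⁴) ≈ 44.2 m.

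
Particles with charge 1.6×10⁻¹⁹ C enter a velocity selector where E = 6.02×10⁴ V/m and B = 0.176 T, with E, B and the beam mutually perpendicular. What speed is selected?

Straight-line motion ⇒ electric and magnetic forces cancel, so E = vB.
v = E/B = 6.02×10⁴/0.176 = 3.42×10⁵ m/s.

v = 3.42×10⁵ m/s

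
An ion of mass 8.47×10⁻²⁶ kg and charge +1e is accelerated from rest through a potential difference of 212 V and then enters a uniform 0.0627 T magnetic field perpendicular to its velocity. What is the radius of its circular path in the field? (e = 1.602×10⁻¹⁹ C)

Acceleration: |q|V = ½mv² ⇒ v = √(2|q|V/m) = √(2·1.602×10⁻¹⁹·212/8.47×10⁻²⁶) ≈ 2.832×10⁴ m/s.
In the field: r = mv/(|q|B) = (8.47×10⁻²⁶)(2.832×10⁴)/((1.602×10⁻¹⁹)(0.0627)) ≈ 0.239 m.

r ≈ 0.239 m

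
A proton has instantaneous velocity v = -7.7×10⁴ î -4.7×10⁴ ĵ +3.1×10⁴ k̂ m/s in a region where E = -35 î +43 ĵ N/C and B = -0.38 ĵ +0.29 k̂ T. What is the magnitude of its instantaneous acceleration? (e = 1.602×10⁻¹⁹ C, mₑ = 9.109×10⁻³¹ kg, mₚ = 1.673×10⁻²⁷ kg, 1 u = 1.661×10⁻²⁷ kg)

v×B = (-1850, 2.23×10⁴, 2.93×10⁴) N/C.
E + v×B = (-1880, 2.24×10⁴, 2.93×10⁴) N/C.
F = q(E + v×B) = (1.602×10⁻¹⁹ C)·(-1880, 2.24×10⁴, 2.93×10⁴) = (-3.02×10⁻¹⁶, 3.58×10⁻¹⁵, 4.69×10⁻¹⁵) N.
|a| = |F|/m = 5.908×10⁻¹⁵/1.673×10⁻²⁷ ≈ 3.53×10¹² m/s².

|a| ≈ 3.53×10¹² m/s²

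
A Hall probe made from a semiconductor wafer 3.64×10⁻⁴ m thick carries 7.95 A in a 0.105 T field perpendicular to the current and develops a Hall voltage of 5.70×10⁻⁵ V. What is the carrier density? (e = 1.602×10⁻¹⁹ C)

n ≈ 2.51×10²⁶ m⁻³

From V_H = IB/(n e t), n = IB/(V_H e t).
n = (7.95)(0.105)/((5.70×10⁻⁵)(1.602×10⁻¹⁹)(3.64×10⁻⁴)) ≈ 2.51×10²⁶ m⁻³.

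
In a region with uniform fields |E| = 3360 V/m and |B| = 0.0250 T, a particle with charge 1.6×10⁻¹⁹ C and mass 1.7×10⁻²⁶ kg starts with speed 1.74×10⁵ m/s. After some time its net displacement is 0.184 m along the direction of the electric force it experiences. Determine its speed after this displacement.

B does no work; ΔKE = |q|E d.
½mv_f² = ½mv₀² + |q|Ed = ½(1.7×10⁻²⁶)(1.74×10⁵)² + (1.6×10⁻¹⁹)(3360)(0.184) ≈ 2.573×10⁻¹⁶ J + 9.892×10⁻¹⁷ J ≈ 3.563×10⁻¹⁶ J.
v_f = √(2·3.563×10⁻¹⁶/1.7×10⁻²⁶) ≈ 2.05×10⁵ m/s.

v_f ≈ 2.05×10⁵ m/s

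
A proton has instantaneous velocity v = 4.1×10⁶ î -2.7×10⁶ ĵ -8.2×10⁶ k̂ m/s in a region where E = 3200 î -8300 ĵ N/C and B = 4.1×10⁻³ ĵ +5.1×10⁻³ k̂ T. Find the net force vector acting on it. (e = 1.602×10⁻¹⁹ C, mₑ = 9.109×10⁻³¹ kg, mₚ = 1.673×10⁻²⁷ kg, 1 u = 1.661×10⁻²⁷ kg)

F ≈ (3.69×10⁻¹⁵, -4.68×10⁻¹⁵, 2.69×10⁻¹⁵) N

v×B = (1.98×10⁴, -2.09×10⁴, 1.68×10⁴) N/C.
E + v×B = (2.30×10⁴, -2.92×10⁴, 1.68×10⁴) N/C.
F = q(E + v×B) = (1.602×10⁻¹⁹ C)·(2.30×10⁴, -2.92×10⁴, 1.68×10⁴) = (3.69×10⁻¹⁵, -4.68×10⁻¹⁵, 2.69×10⁻¹⁵) N.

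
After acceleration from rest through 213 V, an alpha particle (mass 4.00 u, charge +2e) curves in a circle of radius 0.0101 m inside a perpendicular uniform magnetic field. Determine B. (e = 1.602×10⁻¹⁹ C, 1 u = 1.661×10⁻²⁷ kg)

B ≈ 0.294 T

v = √(2|q|V/m) = √(2·3.204×10⁻¹⁹·213/6.644×10⁻²⁷) ≈ 1.433×10⁵ m/s.
B = mv/(|q|r) = (6.644×10⁻²⁷)(1.433×10⁵)/((3.204×10⁻¹⁹)(0.0101)) ≈ 0.294 T.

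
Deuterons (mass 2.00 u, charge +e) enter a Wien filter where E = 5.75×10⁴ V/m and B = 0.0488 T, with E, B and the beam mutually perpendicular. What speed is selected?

Zero net Lorentz force requires |qE| = |q v×B|, i.e. E = vB.
v = E/B = 5.75×10⁴/0.0488 = 1.18×10⁶ m/s.
The result is independent of the particle's charge and mass.

v = 1.18×10⁶ m/s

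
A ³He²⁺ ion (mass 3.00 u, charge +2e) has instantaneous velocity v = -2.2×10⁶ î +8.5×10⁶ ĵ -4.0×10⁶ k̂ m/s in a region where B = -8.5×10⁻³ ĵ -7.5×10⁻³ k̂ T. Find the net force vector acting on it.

v×B = (-9.78×10⁴, -1.65×10⁴, 1.87×10⁴) N/C.
F = q v×B = (3.204×10⁻¹⁹ C)·(-9.78×10⁴, -1.65×10⁴, 1.87×10⁴) = (-3.13×10⁻¹⁴, -5.29×10⁻¹⁵, 5.99×10⁻¹⁵) N.

F ≈ (-3.13×10⁻¹⁴, -5.29×10⁻¹⁵, 5.99×10⁻¹⁵) N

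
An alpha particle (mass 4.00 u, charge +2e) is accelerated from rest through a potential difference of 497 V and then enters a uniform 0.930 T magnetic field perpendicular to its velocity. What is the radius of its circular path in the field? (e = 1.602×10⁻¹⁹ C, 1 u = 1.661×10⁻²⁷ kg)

Acceleration: |q|V = ½mv² ⇒ v = √(2|q|V/m) = √(2·3.204×10⁻¹⁹·497/6.644×10⁻²⁷) ≈ 2.189×10⁵ m/s.
In the field: r = mv/(|q|B) = (6.644×10⁻²⁷)(2.189×10⁵)/((3.204×10⁻¹⁹)(0.930)) ≈ 4.88×10⁻³ m.

r ≈ 4.88×10⁻³ m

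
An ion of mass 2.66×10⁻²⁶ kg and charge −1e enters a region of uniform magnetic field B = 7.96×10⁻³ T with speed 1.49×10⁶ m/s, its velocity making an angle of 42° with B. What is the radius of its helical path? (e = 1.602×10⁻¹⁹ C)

r ≈ 20.8 m

v⊥ = v sinθ = 1.49×10⁶·sin42° ≈ 9.970×10⁵ m/s.
r = m v⊥/(|q|B) = (2.66×10⁻²⁶)(9.970×10⁵)/((1.602×10⁻¹⁹)(7.96×10⁻³)) ≈ 20.8 m.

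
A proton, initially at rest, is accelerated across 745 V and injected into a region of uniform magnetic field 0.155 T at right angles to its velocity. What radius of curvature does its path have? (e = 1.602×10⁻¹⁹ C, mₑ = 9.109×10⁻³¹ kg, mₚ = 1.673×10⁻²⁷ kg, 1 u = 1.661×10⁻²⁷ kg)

Acceleration: |q|V = ½mv² ⇒ v = √(2|q|V/m) = √(2·1.602×10⁻¹⁹·745/1.673×10⁻²⁷) ≈ 3.777×10⁵ m/s.
In the field: r = mv/(|q|B) = (1.673×10⁻²⁷)(3.777×10⁵)/((1.602×10⁻¹⁹)(0.155)) ≈ 0.0254 m.

r ≈ 0.0254 m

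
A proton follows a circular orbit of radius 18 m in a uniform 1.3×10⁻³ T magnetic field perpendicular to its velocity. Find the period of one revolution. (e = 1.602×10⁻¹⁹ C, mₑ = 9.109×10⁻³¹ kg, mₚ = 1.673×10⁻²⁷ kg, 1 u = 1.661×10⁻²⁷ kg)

The cyclotron period depends only on m, q, B: T = 2πm/(|q|B).
T = 2π(1.673×10⁻²⁷)/((1.602×10⁻¹⁹)(1.3×10⁻³)) ≈ 5.0×10⁻⁵ s.

T ≈ 5.0×10⁻⁵ s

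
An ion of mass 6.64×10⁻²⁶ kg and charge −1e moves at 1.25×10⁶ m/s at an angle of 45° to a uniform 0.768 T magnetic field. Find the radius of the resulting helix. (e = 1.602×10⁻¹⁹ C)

v⊥ = v sinθ = 1.25×10⁶·sin45° ≈ 8.839×10⁵ m/s.
r = m v⊥/(|q|B) = (6.64×10⁻²⁶)(8.839×10⁵)/((1.602×10⁻¹⁹)(0.768)) ≈ 0.477 m.

r ≈ 0.477 m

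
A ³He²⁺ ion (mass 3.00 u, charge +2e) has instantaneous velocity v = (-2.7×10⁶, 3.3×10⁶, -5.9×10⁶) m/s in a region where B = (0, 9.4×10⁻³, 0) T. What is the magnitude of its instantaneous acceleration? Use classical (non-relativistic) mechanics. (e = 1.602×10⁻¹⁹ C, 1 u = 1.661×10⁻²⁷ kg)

v×B = (5.55×10⁴, 0, -2.54×10⁴) N/C.
F = q v×B = (3.204×10⁻¹⁹ C)·(5.55×10⁴, 0, -2.54×10⁴) = (1.78×10⁻¹⁴, 0, -8.13×10⁻¹⁵) N.
|a| = |F|/m = 1.954×10⁻¹⁴/4.983×10⁻²⁷ ≈ 3.92×10¹² m/s².

|a| ≈ 3.92×10¹² m/s²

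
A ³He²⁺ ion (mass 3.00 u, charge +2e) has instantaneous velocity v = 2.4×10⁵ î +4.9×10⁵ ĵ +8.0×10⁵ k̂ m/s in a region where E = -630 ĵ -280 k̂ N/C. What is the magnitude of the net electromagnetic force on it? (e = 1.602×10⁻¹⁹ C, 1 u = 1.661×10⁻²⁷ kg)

|F| ≈ 2.21×10⁻¹⁶ N

Only an electric field acts, so F = qE = (3.204×10⁻¹⁹ C)·(0, -630, -280) = (0, -2.02×10⁻¹⁶, -8.97×10⁻¹⁷) N.
|F| = 2.21×10⁻¹⁶ N.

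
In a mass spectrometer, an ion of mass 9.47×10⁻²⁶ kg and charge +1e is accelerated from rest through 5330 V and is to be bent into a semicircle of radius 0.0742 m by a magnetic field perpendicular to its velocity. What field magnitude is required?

v = √(2|q|V/m) = √(2·1.602×10⁻¹⁹·5330/9.47×10⁻²⁶) ≈ 1.343×10⁵ m/s.
B = mv/(|q|r) = (9.47×10⁻²⁶)(1.343×10⁵)/((1.602×10⁻¹⁹)(0.0742)) ≈ 1.07 T.

B ≈ 1.07 T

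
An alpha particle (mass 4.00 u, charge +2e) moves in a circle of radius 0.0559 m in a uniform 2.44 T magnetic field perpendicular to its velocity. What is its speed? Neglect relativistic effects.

From |q|vB = mv²/r, v = |q|Br/m.
v = (3.204×10⁻¹⁹)(2.44)(0.0559)/6.644×10⁻²⁷ ≈ 6.58×10⁶ m/s.

v ≈ 6.58×10⁶ m/s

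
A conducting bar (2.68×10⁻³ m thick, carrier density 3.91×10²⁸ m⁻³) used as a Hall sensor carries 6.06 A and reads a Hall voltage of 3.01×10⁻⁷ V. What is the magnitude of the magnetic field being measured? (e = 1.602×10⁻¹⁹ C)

From V_H = IB/(n e t), B = V_H n e t / I.
B = (3.01×10⁻⁷)(3.91×10²⁸)(1.602×10⁻¹⁹)(2.68×10⁻³)/6.06 ≈ 0.834 T.

B ≈ 0.834 T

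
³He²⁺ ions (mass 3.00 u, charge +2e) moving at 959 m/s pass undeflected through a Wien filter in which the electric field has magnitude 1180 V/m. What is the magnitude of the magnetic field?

B = 1.23 T

Balance of forces in the selector: qE = qvB ⇒ B = E/v.
B = 1180/959 = 1.23 T.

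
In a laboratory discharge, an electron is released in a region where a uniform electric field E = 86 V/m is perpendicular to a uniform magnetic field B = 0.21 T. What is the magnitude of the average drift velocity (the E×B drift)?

The E×B drift speed is v_d = E/B.
v_d = 86/0.21 = 410 m/s.

v_d ≈ 410 m/s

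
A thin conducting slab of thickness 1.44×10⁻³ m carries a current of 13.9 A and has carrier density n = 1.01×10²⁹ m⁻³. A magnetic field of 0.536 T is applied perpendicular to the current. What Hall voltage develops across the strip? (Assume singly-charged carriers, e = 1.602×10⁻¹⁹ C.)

V_H = IB/(n e t).
V_H = (13.9)(0.536)/((1.01×10²⁹)(1.602×10⁻¹⁹)(1.44×10⁻³)) ≈ 3.20×10⁻⁷ V.

V_H ≈ 3.20×10⁻⁷ V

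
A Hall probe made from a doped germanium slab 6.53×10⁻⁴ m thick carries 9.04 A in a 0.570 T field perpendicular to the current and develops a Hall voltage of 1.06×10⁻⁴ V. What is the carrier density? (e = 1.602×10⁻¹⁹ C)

n ≈ 4.65×10²⁶ m⁻³

From V_H = IB/(n e t), n = IB/(V_H e t).
n = (9.04)(0.570)/((1.06×10⁻⁴)(1.602×10⁻¹⁹)(6.53×10⁻⁴)) ≈ 4.65×10²⁶ m⁻³.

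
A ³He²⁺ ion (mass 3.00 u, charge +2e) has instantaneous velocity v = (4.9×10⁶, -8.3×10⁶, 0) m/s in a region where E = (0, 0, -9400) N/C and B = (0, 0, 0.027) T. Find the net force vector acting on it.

v×B = (-2.24×10⁵, -1.32×10⁵, 0) N/C.
E + v×B = (-2.24×10⁵, -1.32×10⁵, -9400) N/C.
F = q(E + v×B) = (3.204×10⁻¹⁹ C)·(-2.24×10⁵, -1.32×10⁵, -9400) = (-7.18×10⁻¹⁴, -4.24×10⁻¹⁴, -3.01×10⁻¹⁵) N.

F ≈ (-7.18×10⁻¹⁴, -4.24×10⁻¹⁴, -3.01×10⁻¹⁵) N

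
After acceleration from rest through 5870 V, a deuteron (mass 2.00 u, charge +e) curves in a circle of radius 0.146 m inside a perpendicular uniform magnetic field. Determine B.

B ≈ 0.107 T

v = √(2|q|V/m) = √(2·1.602×10⁻¹⁹·5870/3.322×10⁻²⁷) ≈ 7.524×10⁵ m/s.
B = mv/(|q|r) = (3.322×10⁻²⁷)(7.524×10⁵)/((1.602×10⁻¹⁹)(0.146)) ≈ 0.107 T.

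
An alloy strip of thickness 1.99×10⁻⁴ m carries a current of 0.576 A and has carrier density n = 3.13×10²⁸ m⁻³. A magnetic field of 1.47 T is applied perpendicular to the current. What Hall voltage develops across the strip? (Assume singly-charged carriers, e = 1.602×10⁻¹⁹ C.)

V_H ≈ 8.49×10⁻⁷ V

V_H = IB/(n e t).
V_H = (0.576)(1.47)/((3.13×10²⁸)(1.602×10⁻¹⁹)(1.99×10⁻⁴)) ≈ 8.49×10⁻⁷ V.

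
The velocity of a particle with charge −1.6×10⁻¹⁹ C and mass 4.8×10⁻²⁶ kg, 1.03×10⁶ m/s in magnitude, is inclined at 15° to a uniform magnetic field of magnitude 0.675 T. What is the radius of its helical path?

r ≈ 0.118 m

v⊥ = v sinθ = 1.03×10⁶·sin15° ≈ 2.666×10⁵ m/s.
r = m v⊥/(|q|B) = (4.8×10⁻²⁶)(2.666×10⁵)/((1.6×10⁻¹⁹)(0.675)) ≈ 0.118 m.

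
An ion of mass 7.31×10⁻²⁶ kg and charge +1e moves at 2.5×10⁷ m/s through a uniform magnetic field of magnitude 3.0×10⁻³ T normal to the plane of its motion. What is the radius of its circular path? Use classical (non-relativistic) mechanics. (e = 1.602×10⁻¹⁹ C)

The magnetic force provides the centripetal force: |q|vB = mv²/r.
r = mv/(|q|B) = (7.31×10⁻²⁶)(2.5×10⁷)/((1.602×10⁻¹⁹)(3.0×10⁻³)) ≈ 3800 m.

r ≈ 3800 m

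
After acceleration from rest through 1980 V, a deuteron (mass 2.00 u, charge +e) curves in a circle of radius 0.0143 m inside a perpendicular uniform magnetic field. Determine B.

v = √(2|q|V/m) = √(2·1.602×10⁻¹⁹·1980/3.322×10⁻²⁷) ≈ 4.370×10⁵ m/s.
B = mv/(|q|r) = (3.322×10⁻²⁷)(4.370×10⁵)/((1.602×10⁻¹⁹)(0.0143)) ≈ 0.634 T.

B ≈ 0.634 T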